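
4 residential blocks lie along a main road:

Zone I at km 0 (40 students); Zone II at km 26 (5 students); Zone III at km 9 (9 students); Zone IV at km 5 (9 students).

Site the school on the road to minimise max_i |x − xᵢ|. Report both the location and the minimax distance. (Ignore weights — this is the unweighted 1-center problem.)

location 13, max distance 13

The 1-center on a line is the midpoint of the two extreme points: leftmost at 0, rightmost at 26.
Optimal location = (0 + 26)/2 = 13; maximum distance = (26 − 0)/2 = 13.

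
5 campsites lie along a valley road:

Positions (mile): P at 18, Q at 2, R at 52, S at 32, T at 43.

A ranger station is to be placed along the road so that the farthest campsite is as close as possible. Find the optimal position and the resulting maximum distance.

location 27, max distance 25

The 1-center on a line is the midpoint of the two extreme points: leftmost at 2, rightmost at 52.
Optimal location = (2 + 52)/2 = 27; maximum distance = (52 − 2)/2 = 25.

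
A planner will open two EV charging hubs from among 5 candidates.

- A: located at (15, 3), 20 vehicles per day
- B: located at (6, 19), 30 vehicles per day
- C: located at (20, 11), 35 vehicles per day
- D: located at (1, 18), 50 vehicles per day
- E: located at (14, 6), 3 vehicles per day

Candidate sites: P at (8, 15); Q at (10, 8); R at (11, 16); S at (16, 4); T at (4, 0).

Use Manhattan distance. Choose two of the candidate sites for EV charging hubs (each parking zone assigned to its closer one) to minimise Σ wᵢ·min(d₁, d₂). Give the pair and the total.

{P, S}, total 1117

Evaluate every pair (each demand assigned to the nearer of the two):
  {P, S}: total = 1117
  {R, S}: total = 1277
  {P, Q}: total = 1353
  {Q, R}: total = 1513
  {P, R}: total = 1549
  {P, T}: total = 1565
  {R, T}: total = 1649
  {Q, S}: total = 1837
  {Q, T}: total = 2073
  {S, T}: total = 2117
Best pair: {P, S} with total 1117.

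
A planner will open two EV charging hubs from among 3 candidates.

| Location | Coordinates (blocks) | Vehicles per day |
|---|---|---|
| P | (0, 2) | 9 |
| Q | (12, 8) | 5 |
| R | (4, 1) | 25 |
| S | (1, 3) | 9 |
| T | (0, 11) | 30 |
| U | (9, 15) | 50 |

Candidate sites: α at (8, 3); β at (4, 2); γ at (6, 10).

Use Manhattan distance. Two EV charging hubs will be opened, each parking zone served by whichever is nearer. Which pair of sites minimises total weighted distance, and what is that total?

Evaluate every pair (each demand assigned to the nearer of the two):
  {β, γ}: total = 747
  {α, γ}: total = 944
  {α, β}: total = 1182
Best pair: {β, γ} with total 747.

{β, γ}, total 747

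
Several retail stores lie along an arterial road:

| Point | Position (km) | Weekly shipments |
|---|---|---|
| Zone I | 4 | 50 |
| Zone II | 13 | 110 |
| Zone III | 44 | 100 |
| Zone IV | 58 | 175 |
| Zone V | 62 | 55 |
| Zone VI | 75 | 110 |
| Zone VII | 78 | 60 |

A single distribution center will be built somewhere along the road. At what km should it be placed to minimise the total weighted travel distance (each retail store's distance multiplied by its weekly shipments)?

x = 58

For a sum of weighted absolute distances on a line, the optimum is the weighted median (not the mean). Total weight W = 660; half-weight = 330.
Sort by position and accumulate weight:
  km 4 (Zone I, w=50) → cum 50
  km 13 (Zone II, w=110) → cum 160
  km 44 (Zone III, w=100) → cum 260
  km 58 (Zone IV, w=175) → cum 435  ≥ 330 → median here
  km 62 (Zone V, w=55) → cum 490
  km 75 (Zone VI, w=110) → cum 600
  km 78 (Zone VII, w=60) → cum 660
Optimal location: km 58.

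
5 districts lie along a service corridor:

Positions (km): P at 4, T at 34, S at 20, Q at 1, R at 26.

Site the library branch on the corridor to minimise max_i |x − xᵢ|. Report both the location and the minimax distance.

The 1-center on a line is the midpoint of the two extreme points: leftmost at 1, rightmost at 34.
Optimal location = (1 + 34)/2 = 17.5; maximum distance = (34 − 1)/2 = 16.5.

location 17.5, max distance 16.5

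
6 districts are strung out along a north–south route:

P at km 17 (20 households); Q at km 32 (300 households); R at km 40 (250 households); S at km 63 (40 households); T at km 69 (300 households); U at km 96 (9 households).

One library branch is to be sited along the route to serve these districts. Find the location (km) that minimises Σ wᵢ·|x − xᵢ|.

x = 40

For a sum of weighted absolute distances on a line, the optimum is the weighted median (not the mean). Total weight W = 919; half-weight = 459.5.
Sort by position and accumulate weight:
  km 17 (P, w=20) → cum 20
  km 32 (Q, w=300) → cum 320
  km 40 (R, w=250) → cum 570  ≥ 459.5 → median here
  km 63 (S, w=40) → cum 610
  km 69 (T, w=300) → cum 910
  km 96 (U, w=9) → cum 919
Optimal location: km 40.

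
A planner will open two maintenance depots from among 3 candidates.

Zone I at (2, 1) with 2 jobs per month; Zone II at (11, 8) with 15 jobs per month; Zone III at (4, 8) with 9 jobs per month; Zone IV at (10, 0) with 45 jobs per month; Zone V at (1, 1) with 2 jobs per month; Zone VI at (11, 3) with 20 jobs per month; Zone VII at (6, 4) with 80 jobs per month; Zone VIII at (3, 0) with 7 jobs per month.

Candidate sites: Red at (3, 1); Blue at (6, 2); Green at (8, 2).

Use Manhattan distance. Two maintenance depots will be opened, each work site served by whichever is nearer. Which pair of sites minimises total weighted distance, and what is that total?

{Blue, Green}, total 684

Evaluate every pair (each demand assigned to the nearer of the two):
  {Blue, Green}: total = 684
  {Red, Blue}: total = 800
  {Red, Green}: total = 800
Best pair: {Blue, Green} with total 684.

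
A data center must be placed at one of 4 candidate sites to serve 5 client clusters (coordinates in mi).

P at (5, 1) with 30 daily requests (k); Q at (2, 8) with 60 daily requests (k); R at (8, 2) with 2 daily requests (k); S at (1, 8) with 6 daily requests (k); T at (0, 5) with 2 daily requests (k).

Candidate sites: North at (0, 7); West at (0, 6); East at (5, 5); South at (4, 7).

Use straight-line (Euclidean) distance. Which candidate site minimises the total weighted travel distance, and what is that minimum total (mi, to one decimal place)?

Total weighted distance at each candidate:
  North (0, 7): total = 399.8
  West (0, 6): total = 415.1
  East (5, 5): total = 423.0
  South (4, 7): total = 357.4
Minimum is at South with total 357.4 mi.

South, total 357.4 mi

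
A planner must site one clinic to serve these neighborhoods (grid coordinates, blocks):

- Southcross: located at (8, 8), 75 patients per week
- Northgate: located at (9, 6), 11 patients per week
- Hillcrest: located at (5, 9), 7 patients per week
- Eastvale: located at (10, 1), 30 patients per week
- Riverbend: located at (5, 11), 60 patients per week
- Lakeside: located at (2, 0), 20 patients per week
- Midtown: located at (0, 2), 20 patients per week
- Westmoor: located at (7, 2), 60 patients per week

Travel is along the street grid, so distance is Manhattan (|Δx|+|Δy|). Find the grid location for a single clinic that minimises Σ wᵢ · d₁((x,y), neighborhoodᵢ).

Manhattan distance separates: Σwᵢ(|x−xᵢ|+|y−yᵢ|) = Σwᵢ|x−xᵢ| + Σwᵢ|y−yᵢ|, so x and y are optimised independently as 1-D weighted medians.
Total weight W = 283; half = 141.5.
x-coordinate, sorted with cumulative weight:
  x=0 (Midtown, w=20) cum 20
  x=2 (Lakeside, w=20) cum 40
  x=5 (Hillcrest, w=7) cum 47
  x=5 (Riverbend, w=60) cum 107
  x=7 (Westmoor, w=60) cum 167  ← median
  x=8 (Southcross, w=75) cum 242
  x=9 (Northgate, w=11) cum 253
  x=10 (Eastvale, w=30) cum 283
⇒ x* = 7
y-coordinate, sorted with cumulative weight:
  y=0 (Lakeside, w=20) cum 20
  y=1 (Eastvale, w=30) cum 50
  y=2 (Midtown, w=20) cum 70
  y=2 (Westmoor, w=60) cum 130
  y=6 (Northgate, w=11) cum 141
  y=8 (Southcross, w=75) cum 216  ← median
  y=9 (Hillcrest, w=7) cum 223
  y=11 (Riverbend, w=60) cum 283
⇒ y* = 8

(7, 8)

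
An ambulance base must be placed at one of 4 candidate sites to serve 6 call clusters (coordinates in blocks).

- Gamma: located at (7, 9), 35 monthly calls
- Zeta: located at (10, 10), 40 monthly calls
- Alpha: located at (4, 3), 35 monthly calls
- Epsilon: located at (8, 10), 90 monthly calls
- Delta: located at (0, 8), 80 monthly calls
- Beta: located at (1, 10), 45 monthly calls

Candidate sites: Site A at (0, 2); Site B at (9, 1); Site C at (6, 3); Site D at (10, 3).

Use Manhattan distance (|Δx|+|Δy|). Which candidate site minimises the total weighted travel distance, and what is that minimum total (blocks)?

Total weighted distance at each candidate:
  Site A (0, 2): total = 3710
  Site B (9, 1): total = 3940
  Site C (6, 3): total = 2985
  Site D (10, 3): total = 3535
Minimum is at Site C with total 2985 blocks.

Site C, total 2985 blocks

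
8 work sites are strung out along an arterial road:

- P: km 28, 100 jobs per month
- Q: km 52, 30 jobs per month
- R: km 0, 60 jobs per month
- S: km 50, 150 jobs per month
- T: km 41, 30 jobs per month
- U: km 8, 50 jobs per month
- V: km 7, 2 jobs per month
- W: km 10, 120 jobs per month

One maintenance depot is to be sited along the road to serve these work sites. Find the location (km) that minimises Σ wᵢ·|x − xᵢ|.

For a sum of weighted absolute distances on a line, the optimum is the weighted median (not the mean). Total weight W = 542; half-weight = 271.
Sort by position and accumulate weight:
  km 0 (R, w=60) → cum 60
  km 7 (V, w=2) → cum 62
  km 8 (U, w=50) → cum 112
  km 10 (W, w=120) → cum 232
  km 28 (P, w=100) → cum 332  ≥ 271 → median here
  km 41 (T, w=30) → cum 362
  km 50 (S, w=150) → cum 512
  km 52 (Q, w=30) → cum 542
Optimal location: km 28.

x = 28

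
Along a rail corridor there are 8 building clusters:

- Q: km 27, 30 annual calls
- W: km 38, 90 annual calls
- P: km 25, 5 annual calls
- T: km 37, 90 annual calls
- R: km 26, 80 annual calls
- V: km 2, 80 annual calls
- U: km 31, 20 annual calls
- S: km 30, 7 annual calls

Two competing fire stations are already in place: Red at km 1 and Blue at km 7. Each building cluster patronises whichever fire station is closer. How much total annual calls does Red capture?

80

The indifferent point is the midpoint (1+7)/2 = 4; building clusters left of it (closer to Red at 1) go to Red, those right go to Blue.
  V at 2 (w=80) → Red
  P at 25 (w=5) → Blue
  R at 26 (w=80) → Blue
  Q at 27 (w=30) → Blue
  S at 30 (w=7) → Blue
  U at 31 (w=20) → Blue
  T at 37 (w=90) → Blue
  W at 38 (w=90) → Blue
Red captures 80; Blue captures 322.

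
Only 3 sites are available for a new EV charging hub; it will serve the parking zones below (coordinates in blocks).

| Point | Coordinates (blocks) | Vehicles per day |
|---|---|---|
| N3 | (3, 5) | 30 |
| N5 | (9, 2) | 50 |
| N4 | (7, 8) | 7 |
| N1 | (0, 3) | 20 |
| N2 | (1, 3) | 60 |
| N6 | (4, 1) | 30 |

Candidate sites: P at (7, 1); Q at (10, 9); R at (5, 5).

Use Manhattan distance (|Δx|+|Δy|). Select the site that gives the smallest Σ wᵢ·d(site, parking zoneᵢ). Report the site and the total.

Total weighted distance at each candidate:
  P (7, 1): total = 1189
  Q (10, 9): total = 2398
  R (5, 5): total = 1095
Minimum is at R with total 1095 blocks.

R, total 1095 blocks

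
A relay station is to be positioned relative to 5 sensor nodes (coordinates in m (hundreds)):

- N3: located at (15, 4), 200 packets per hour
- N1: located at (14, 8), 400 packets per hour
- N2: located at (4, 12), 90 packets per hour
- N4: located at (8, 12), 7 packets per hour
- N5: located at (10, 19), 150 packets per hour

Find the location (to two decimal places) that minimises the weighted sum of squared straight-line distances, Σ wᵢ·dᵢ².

The minimiser of Σwᵢ‖p−pᵢ‖² is the weighted centroid p* = (Σwᵢpᵢ)/(Σwᵢ).
Σwᵢ = 847.
Σwᵢxᵢ = 200·15 + 400·14 + 90·4 + 7·8 + 150·10 = 10516.
Σwᵢyᵢ = 200·4 + 400·8 + 90·12 + 7·12 + 150·19 = 8014.
x* = 10516/847 = 12.42, y* = 8014/847 = 9.46.

(12.42, 9.46)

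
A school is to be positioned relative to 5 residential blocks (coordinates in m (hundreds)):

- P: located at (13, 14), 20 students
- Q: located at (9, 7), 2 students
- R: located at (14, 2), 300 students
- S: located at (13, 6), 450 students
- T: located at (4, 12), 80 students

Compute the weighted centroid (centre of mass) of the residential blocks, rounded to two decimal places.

(12.50, 5.35)

The minimiser of Σwᵢ‖p−pᵢ‖² is the weighted centroid p* = (Σwᵢpᵢ)/(Σwᵢ).
Σwᵢ = 852.
Σwᵢxᵢ = 20·13 + 2·9 + 300·14 + 450·13 + 80·4 = 10648.
Σwᵢyᵢ = 20·14 + 2·7 + 300·2 + 450·6 + 80·12 = 4554.
x* = 10648/852 = 12.50, y* = 4554/852 = 5.35.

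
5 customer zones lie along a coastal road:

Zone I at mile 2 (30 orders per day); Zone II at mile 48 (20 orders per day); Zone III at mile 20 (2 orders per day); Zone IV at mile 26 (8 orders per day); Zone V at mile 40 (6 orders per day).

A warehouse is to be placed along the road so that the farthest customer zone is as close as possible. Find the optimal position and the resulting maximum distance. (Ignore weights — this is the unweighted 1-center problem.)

location 25, max distance 23

The 1-center on a line is the midpoint of the two extreme points: leftmost at 2, rightmost at 48.
Optimal location = (2 + 48)/2 = 25; maximum distance = (48 − 2)/2 = 23.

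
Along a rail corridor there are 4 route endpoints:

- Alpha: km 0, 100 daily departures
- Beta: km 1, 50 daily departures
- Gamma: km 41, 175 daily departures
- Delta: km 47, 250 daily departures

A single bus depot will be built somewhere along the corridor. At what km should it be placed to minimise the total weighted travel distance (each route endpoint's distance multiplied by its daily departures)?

For a sum of weighted absolute distances on a line, the optimum is the weighted median (not the mean). Total weight W = 575; half-weight = 287.5.
Sort by position and accumulate weight:
  km 0 (Alpha, w=100) → cum 100
  km 1 (Beta, w=50) → cum 150
  km 41 (Gamma, w=175) → cum 325  ≥ 287.5 → median here
  km 47 (Delta, w=250) → cum 575
Optimal location: km 41.

x = 41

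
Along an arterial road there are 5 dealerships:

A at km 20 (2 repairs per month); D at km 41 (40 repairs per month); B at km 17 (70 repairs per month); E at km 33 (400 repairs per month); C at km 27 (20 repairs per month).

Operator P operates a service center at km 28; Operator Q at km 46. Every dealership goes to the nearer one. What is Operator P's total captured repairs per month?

The indifferent point is the midpoint (28+46)/2 = 37; dealerships left of it (closer to Operator P at 28) go to Operator P, those right go to Operator Q.
  B at 17 (w=70) → Operator P
  A at 20 (w=2) → Operator P
  C at 27 (w=20) → Operator P
  E at 33 (w=400) → Operator P
  D at 41 (w=40) → Operator Q
Operator P captures 492; Operator Q captures 40.

492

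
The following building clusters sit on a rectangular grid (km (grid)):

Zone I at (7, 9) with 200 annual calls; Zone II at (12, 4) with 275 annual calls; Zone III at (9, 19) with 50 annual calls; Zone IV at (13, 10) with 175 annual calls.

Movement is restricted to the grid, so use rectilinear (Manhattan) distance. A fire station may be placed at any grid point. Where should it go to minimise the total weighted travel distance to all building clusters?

Manhattan distance separates: Σwᵢ(|x−xᵢ|+|y−yᵢ|) = Σwᵢ|x−xᵢ| + Σwᵢ|y−yᵢ|, so x and y are optimised independently as 1-D weighted medians.
Total weight W = 700; half = 350.
x-coordinate, sorted with cumulative weight:
  x=7 (Zone I, w=200) cum 200
  x=9 (Zone III, w=50) cum 250
  x=12 (Zone II, w=275) cum 525  ← median
  x=13 (Zone IV, w=175) cum 700
⇒ x* = 12
y-coordinate, sorted with cumulative weight:
  y=4 (Zone II, w=275) cum 275
  y=9 (Zone I, w=200) cum 475  ← median
  y=10 (Zone IV, w=175) cum 650
  y=19 (Zone III, w=50) cum 700
⇒ y* = 9

(12, 9)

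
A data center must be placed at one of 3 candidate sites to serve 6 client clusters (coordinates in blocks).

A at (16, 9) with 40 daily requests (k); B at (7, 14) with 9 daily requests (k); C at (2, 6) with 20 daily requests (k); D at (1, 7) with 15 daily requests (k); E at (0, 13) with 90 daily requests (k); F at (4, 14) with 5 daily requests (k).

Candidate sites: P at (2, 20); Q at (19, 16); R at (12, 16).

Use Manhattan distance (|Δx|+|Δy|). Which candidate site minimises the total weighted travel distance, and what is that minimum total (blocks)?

P, total 2439 blocks

Total weighted distance at each candidate:
  P (2, 20): total = 2439
  Q (19, 16): total = 3536
  R (12, 16): total = 2603
Minimum is at P with total 2439 blocks.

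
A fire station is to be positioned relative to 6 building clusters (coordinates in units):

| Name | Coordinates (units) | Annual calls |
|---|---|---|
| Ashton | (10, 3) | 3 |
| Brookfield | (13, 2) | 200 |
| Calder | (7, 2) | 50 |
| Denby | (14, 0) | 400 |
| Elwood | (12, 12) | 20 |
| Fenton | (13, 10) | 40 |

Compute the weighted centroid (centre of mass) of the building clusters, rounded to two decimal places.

(13.10, 1.61)

The minimiser of Σwᵢ‖p−pᵢ‖² is the weighted centroid p* = (Σwᵢpᵢ)/(Σwᵢ).
Σwᵢ = 713.
Σwᵢxᵢ = 3·10 + 200·13 + 50·7 + 400·14 + 20·12 + 40·13 = 9340.
Σwᵢyᵢ = 3·3 + 200·2 + 50·2 + 400·0 + 20·12 + 40·10 = 1149.
x* = 9340/713 = 13.10, y* = 1149/713 = 1.61.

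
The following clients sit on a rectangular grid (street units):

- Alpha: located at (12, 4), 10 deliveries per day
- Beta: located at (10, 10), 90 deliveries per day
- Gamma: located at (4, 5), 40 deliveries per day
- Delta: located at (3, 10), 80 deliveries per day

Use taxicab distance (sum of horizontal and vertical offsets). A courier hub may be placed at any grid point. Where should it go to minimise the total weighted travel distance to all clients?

Manhattan distance separates: Σwᵢ(|x−xᵢ|+|y−yᵢ|) = Σwᵢ|x−xᵢ| + Σwᵢ|y−yᵢ|, so x and y are optimised independently as 1-D weighted medians.
Total weight W = 220; half = 110.
x-coordinate, sorted with cumulative weight:
  x=3 (Delta, w=80) cum 80
  x=4 (Gamma, w=40) cum 120  ← median
  x=10 (Beta, w=90) cum 210
  x=12 (Alpha, w=10) cum 220
⇒ x* = 4
y-coordinate, sorted with cumulative weight:
  y=4 (Alpha, w=10) cum 10
  y=5 (Gamma, w=40) cum 50
  y=10 (Beta, w=90) cum 140  ← median
  y=10 (Delta, w=80) cum 220
⇒ y* = 10

(4, 10)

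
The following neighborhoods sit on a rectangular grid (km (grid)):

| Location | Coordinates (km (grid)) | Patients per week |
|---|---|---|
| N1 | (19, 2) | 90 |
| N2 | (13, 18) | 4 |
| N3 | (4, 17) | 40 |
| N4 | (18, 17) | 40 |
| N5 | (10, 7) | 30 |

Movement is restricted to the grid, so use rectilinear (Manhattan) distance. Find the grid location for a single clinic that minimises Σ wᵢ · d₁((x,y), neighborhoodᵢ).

Manhattan distance separates: Σwᵢ(|x−xᵢ|+|y−yᵢ|) = Σwᵢ|x−xᵢ| + Σwᵢ|y−yᵢ|, so x and y are optimised independently as 1-D weighted medians.
Total weight W = 204; half = 102.
x-coordinate, sorted with cumulative weight:
  x=4 (N3, w=40) cum 40
  x=10 (N5, w=30) cum 70
  x=13 (N2, w=4) cum 74
  x=18 (N4, w=40) cum 114  ← median
  x=19 (N1, w=90) cum 204
⇒ x* = 18
y-coordinate, sorted with cumulative weight:
  y=2 (N1, w=90) cum 90
  y=7 (N5, w=30) cum 120  ← median
  y=17 (N3, w=40) cum 160
  y=17 (N4, w=40) cum 200
  y=18 (N2, w=4) cum 204
⇒ y* = 7

(18, 7)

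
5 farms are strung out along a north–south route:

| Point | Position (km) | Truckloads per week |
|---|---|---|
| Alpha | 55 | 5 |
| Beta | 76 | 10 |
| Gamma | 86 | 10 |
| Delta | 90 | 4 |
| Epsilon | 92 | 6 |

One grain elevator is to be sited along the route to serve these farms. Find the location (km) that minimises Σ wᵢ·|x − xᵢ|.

x = 86

For a sum of weighted absolute distances on a line, the optimum is the weighted median (not the mean). Total weight W = 35; half-weight = 17.5.
Sort by position and accumulate weight:
  km 55 (Alpha, w=5) → cum 5
  km 76 (Beta, w=10) → cum 15
  km 86 (Gamma, w=10) → cum 25  ≥ 17.5 → median here
  km 90 (Delta, w=4) → cum 29
  km 92 (Epsilon, w=6) → cum 35
Optimal location: km 86.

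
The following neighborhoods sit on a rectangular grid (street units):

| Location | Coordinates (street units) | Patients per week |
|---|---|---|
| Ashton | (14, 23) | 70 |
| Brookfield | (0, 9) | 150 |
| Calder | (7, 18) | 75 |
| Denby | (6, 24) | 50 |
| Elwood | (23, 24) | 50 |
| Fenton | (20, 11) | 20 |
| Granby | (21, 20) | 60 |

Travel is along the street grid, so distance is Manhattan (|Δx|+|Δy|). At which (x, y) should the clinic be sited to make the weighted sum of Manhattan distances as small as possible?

Manhattan distance separates: Σwᵢ(|x−xᵢ|+|y−yᵢ|) = Σwᵢ|x−xᵢ| + Σwᵢ|y−yᵢ|, so x and y are optimised independently as 1-D weighted medians.
Total weight W = 475; half = 237.5.
x-coordinate, sorted with cumulative weight:
  x=0 (Brookfield, w=150) cum 150
  x=6 (Denby, w=50) cum 200
  x=7 (Calder, w=75) cum 275  ← median
  x=14 (Ashton, w=70) cum 345
  x=20 (Fenton, w=20) cum 365
  x=21 (Granby, w=60) cum 425
  x=23 (Elwood, w=50) cum 475
⇒ x* = 7
y-coordinate, sorted with cumulative weight:
  y=9 (Brookfield, w=150) cum 150
  y=11 (Fenton, w=20) cum 170
  y=18 (Calder, w=75) cum 245  ← median
  y=20 (Granby, w=60) cum 305
  y=23 (Ashton, w=70) cum 375
  y=24 (Denby, w=50) cum 425
  y=24 (Elwood, w=50) cum 475
⇒ y* = 18

(7, 18)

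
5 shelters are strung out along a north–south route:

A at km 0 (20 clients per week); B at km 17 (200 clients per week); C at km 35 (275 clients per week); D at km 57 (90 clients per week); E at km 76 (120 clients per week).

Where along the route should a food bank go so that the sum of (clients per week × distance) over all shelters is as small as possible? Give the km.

x = 35

For a sum of weighted absolute distances on a line, the optimum is the weighted median (not the mean). Total weight W = 705; half-weight = 352.5.
Sort by position and accumulate weight:
  km 0 (A, w=20) → cum 20
  km 17 (B, w=200) → cum 220
  km 35 (C, w=275) → cum 495  ≥ 352.5 → median here
  km 57 (D, w=90) → cum 585
  km 76 (E, w=120) → cum 705
Optimal location: km 35.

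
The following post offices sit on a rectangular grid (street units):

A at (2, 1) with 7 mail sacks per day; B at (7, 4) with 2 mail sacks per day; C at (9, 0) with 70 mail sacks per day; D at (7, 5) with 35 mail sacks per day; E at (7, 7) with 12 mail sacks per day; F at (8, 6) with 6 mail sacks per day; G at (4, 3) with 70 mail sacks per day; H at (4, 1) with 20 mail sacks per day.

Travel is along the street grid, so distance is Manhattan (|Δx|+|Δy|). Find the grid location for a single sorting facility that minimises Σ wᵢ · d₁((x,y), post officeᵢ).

(7, 3)

Manhattan distance separates: Σwᵢ(|x−xᵢ|+|y−yᵢ|) = Σwᵢ|x−xᵢ| + Σwᵢ|y−yᵢ|, so x and y are optimised independently as 1-D weighted medians.
Total weight W = 222; half = 111.
x-coordinate, sorted with cumulative weight:
  x=2 (A, w=7) cum 7
  x=4 (G, w=70) cum 77
  x=4 (H, w=20) cum 97
  x=7 (B, w=2) cum 99
  x=7 (D, w=35) cum 134  ← median
  x=7 (E, w=12) cum 146
  x=8 (F, w=6) cum 152
  x=9 (C, w=70) cum 222
⇒ x* = 7
y-coordinate, sorted with cumulative weight:
  y=0 (C, w=70) cum 70
  y=1 (A, w=7) cum 77
  y=1 (H, w=20) cum 97
  y=3 (G, w=70) cum 167  ← median
  y=4 (B, w=2) cum 169
  y=5 (D, w=35) cum 204
  y=6 (F, w=6) cum 210
  y=7 (E, w=12) cum 222
⇒ y* = 3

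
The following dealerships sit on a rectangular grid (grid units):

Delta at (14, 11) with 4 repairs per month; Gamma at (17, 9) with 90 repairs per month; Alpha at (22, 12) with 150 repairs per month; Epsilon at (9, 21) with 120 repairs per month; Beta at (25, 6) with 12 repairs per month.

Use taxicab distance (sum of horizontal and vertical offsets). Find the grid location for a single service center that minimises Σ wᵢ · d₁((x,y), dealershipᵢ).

Manhattan distance separates: Σwᵢ(|x−xᵢ|+|y−yᵢ|) = Σwᵢ|x−xᵢ| + Σwᵢ|y−yᵢ|, so x and y are optimised independently as 1-D weighted medians.
Total weight W = 376; half = 188.
x-coordinate, sorted with cumulative weight:
  x=9 (Epsilon, w=120) cum 120
  x=14 (Delta, w=4) cum 124
  x=17 (Gamma, w=90) cum 214  ← median
  x=22 (Alpha, w=150) cum 364
  x=25 (Beta, w=12) cum 376
⇒ x* = 17
y-coordinate, sorted with cumulative weight:
  y=6 (Beta, w=12) cum 12
  y=9 (Gamma, w=90) cum 102
  y=11 (Delta, w=4) cum 106
  y=12 (Alpha, w=150) cum 256  ← median
  y=21 (Epsilon, w=120) cum 376
⇒ y* = 12

(17, 12)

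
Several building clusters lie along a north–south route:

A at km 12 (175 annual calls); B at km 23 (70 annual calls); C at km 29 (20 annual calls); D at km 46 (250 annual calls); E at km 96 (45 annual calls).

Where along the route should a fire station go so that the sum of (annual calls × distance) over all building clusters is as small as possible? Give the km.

x = 46

For a sum of weighted absolute distances on a line, the optimum is the weighted median (not the mean). Total weight W = 560; half-weight = 280.
Sort by position and accumulate weight:
  km 12 (A, w=175) → cum 175
  km 23 (B, w=70) → cum 245
  km 29 (C, w=20) → cum 265
  km 46 (D, w=250) → cum 515  ≥ 280 → median here
  km 96 (E, w=45) → cum 560
Optimal location: km 46.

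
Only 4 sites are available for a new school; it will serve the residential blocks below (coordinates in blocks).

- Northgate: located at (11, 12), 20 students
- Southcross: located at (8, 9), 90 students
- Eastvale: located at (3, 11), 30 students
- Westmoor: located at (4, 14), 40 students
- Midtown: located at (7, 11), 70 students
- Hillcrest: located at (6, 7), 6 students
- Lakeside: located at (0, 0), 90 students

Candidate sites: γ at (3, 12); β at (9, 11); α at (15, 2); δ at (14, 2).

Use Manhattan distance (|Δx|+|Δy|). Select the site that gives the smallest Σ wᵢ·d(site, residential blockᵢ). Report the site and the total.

γ, total 2778 blocks

Total weighted distance at each candidate:
  γ (3, 12): total = 2778
  β (9, 11): total = 2812
  α (15, 2): total = 5894
  δ (14, 2): total = 5548
Minimum is at γ with total 2778 blocks.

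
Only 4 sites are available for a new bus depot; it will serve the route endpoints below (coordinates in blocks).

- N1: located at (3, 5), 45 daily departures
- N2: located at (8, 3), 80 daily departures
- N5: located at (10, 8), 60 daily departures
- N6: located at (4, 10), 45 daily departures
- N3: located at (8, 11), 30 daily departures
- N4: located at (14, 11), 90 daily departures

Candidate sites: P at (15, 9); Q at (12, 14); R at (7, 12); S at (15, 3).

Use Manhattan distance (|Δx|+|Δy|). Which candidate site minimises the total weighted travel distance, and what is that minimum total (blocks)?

Total weighted distance at each candidate:
  P (15, 9): total = 3200
  Q (12, 14): total = 3690
  R (7, 12): total = 2720
  S (15, 3): total = 3860
Minimum is at R with total 2720 blocks.

R, total 2720 blocks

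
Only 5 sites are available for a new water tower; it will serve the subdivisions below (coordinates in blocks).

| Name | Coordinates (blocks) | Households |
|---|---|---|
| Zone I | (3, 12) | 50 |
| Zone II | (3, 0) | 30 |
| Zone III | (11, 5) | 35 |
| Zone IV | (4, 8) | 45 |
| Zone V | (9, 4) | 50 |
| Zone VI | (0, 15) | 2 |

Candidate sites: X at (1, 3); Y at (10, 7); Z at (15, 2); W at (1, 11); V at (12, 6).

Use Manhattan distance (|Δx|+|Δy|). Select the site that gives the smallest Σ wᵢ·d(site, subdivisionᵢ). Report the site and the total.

Total weighted distance at each candidate:
  X (1, 3): total = 1956
  Y (10, 7): total = 1676
  Z (15, 2): total = 2986
  W (1, 11): total = 2130
  V (12, 6): total = 2012
Minimum is at Y with total 1676 blocks.

Y, total 1676 blocks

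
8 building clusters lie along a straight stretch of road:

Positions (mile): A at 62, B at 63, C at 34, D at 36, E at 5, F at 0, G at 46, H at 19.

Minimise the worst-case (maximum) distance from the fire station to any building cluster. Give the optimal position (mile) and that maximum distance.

location 31.5, max distance 31.5

The 1-center on a line is the midpoint of the two extreme points: leftmost at 0, rightmost at 63.
Optimal location = (0 + 63)/2 = 31.5; maximum distance = (63 − 0)/2 = 31.5.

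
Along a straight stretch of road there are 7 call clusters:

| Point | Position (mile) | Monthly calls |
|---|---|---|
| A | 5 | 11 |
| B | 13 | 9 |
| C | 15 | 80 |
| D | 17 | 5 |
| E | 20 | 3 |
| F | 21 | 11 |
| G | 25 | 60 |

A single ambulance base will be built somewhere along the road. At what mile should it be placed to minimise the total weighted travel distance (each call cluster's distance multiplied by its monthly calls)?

x = 15

For a sum of weighted absolute distances on a line, the optimum is the weighted median (not the mean). Total weight W = 179; half-weight = 89.5.
Sort by position and accumulate weight:
  mile 5 (A, w=11) → cum 11
  mile 13 (B, w=9) → cum 20
  mile 15 (C, w=80) → cum 100  ≥ 89.5 → median here
  mile 17 (D, w=5) → cum 105
  mile 20 (E, w=3) → cum 108
  mile 21 (F, w=11) → cum 119
  mile 25 (G, w=60) → cum 179
Optimal location: mile 15.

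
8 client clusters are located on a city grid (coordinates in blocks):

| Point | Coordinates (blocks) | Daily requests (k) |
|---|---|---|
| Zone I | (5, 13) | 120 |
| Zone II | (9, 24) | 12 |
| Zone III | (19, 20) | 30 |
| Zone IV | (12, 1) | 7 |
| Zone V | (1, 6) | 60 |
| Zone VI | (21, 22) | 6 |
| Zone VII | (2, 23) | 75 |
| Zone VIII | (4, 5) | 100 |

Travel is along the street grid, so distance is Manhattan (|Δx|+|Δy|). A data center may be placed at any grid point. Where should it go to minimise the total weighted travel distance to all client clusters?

(4, 13)

Manhattan distance separates: Σwᵢ(|x−xᵢ|+|y−yᵢ|) = Σwᵢ|x−xᵢ| + Σwᵢ|y−yᵢ|, so x and y are optimised independently as 1-D weighted medians.
Total weight W = 410; half = 205.
x-coordinate, sorted with cumulative weight:
  x=1 (Zone V, w=60) cum 60
  x=2 (Zone VII, w=75) cum 135
  x=4 (Zone VIII, w=100) cum 235  ← median
  x=5 (Zone I, w=120) cum 355
  x=9 (Zone II, w=12) cum 367
  x=12 (Zone IV, w=7) cum 374
  x=19 (Zone III, w=30) cum 404
  x=21 (Zone VI, w=6) cum 410
⇒ x* = 4
y-coordinate, sorted with cumulative weight:
  y=1 (Zone IV, w=7) cum 7
  y=5 (Zone VIII, w=100) cum 107
  y=6 (Zone V, w=60) cum 167
  y=13 (Zone I, w=120) cum 287  ← median
  y=20 (Zone III, w=30) cum 317
  y=22 (Zone VI, w=6) cum 323
  y=23 (Zone VII, w=75) cum 398
  y=24 (Zone II, w=12) cum 410
⇒ y* = 13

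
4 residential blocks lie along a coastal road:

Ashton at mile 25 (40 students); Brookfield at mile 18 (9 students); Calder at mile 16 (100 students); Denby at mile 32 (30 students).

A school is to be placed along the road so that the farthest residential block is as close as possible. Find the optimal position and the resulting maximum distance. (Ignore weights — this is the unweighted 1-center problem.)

location 24, max distance 8

The 1-center on a line is the midpoint of the two extreme points: leftmost at 16, rightmost at 32.
Optimal location = (16 + 32)/2 = 24; maximum distance = (32 − 16)/2 = 8.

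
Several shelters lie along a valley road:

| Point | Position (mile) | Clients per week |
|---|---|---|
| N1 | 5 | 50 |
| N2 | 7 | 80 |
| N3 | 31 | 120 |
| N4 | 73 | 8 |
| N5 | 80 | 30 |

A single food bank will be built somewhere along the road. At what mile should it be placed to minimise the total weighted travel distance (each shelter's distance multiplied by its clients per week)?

x = 31

For a sum of weighted absolute distances on a line, the optimum is the weighted median (not the mean). Total weight W = 288; half-weight = 144.
Sort by position and accumulate weight:
  mile 5 (N1, w=50) → cum 50
  mile 7 (N2, w=80) → cum 130
  mile 31 (N3, w=120) → cum 250  ≥ 144 → median here
  mile 73 (N4, w=8) → cum 258
  mile 80 (N5, w=30) → cum 288
Optimal location: mile 31.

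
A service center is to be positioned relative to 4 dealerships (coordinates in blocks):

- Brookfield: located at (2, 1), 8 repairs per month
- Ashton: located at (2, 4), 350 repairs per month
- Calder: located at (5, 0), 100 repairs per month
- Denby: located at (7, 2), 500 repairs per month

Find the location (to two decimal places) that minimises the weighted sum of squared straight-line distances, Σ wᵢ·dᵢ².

(4.92, 2.51)

The minimiser of Σwᵢ‖p−pᵢ‖² is the weighted centroid p* = (Σwᵢpᵢ)/(Σwᵢ).
Σwᵢ = 958.
Σwᵢxᵢ = 8·2 + 350·2 + 100·5 + 500·7 = 4716.
Σwᵢyᵢ = 8·1 + 350·4 + 100·0 + 500·2 = 2408.
x* = 4716/958 = 4.92, y* = 2408/958 = 2.51.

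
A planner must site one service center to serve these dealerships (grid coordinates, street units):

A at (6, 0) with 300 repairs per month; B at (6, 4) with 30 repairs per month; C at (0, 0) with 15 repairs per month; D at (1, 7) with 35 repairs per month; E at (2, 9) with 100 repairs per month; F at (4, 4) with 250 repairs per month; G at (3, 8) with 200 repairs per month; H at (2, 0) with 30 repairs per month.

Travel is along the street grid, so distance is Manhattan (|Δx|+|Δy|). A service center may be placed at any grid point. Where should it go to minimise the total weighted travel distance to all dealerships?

(4, 4)

Manhattan distance separates: Σwᵢ(|x−xᵢ|+|y−yᵢ|) = Σwᵢ|x−xᵢ| + Σwᵢ|y−yᵢ|, so x and y are optimised independently as 1-D weighted medians.
Total weight W = 960; half = 480.
x-coordinate, sorted with cumulative weight:
  x=0 (C, w=15) cum 15
  x=1 (D, w=35) cum 50
  x=2 (E, w=100) cum 150
  x=2 (H, w=30) cum 180
  x=3 (G, w=200) cum 380
  x=4 (F, w=250) cum 630  ← median
  x=6 (A, w=300) cum 930
  x=6 (B, w=30) cum 960
⇒ x* = 4
y-coordinate, sorted with cumulative weight:
  y=0 (A, w=300) cum 300
  y=0 (C, w=15) cum 315
  y=0 (H, w=30) cum 345
  y=4 (B, w=30) cum 375
  y=4 (F, w=250) cum 625  ← median
  y=7 (D, w=35) cum 660
  y=8 (G, w=200) cum 860
  y=9 (E, w=100) cum 960
⇒ y* = 4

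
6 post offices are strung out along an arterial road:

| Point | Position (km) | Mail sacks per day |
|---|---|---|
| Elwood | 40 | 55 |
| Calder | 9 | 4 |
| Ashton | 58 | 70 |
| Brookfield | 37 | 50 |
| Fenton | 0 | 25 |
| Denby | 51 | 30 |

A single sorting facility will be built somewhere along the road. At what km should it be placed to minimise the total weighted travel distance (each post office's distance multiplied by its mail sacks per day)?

For a sum of weighted absolute distances on a line, the optimum is the weighted median (not the mean). Total weight W = 234; half-weight = 117.
Sort by position and accumulate weight:
  km 0 (Fenton, w=25) → cum 25
  km 9 (Calder, w=4) → cum 29
  km 37 (Brookfield, w=50) → cum 79
  km 40 (Elwood, w=55) → cum 134  ≥ 117 → median here
  km 51 (Denby, w=30) → cum 164
  km 58 (Ashton, w=70) → cum 234
Optimal location: km 40.

x = 40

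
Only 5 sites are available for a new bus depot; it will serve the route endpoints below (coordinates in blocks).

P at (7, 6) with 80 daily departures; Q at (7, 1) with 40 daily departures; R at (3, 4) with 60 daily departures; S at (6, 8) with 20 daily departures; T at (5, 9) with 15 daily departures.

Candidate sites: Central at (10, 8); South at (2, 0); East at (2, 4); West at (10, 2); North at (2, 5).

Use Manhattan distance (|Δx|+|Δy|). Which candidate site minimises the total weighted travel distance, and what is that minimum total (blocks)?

North, total 1205 blocks

Total weighted distance at each candidate:
  Central (10, 8): total = 1630
  South (2, 0): total = 1840
  East (2, 4): total = 1220
  West (10, 2): total = 1640
  North (2, 5): total = 1205
Minimum is at North with total 1205 blocks.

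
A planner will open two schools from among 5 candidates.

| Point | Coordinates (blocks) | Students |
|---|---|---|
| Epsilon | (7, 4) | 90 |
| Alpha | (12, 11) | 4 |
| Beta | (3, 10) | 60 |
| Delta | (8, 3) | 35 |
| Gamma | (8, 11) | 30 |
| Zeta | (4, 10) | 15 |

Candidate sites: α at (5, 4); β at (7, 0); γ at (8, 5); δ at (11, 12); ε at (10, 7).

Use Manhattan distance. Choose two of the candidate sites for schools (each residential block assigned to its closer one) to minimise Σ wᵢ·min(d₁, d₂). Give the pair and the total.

{α, δ}, total 1033

Evaluate every pair (each demand assigned to the nearer of the two):
  {α, δ}: total = 1033
  {α, γ}: total = 1055
  {α, ε}: total = 1109
  {γ, δ}: total = 1113
  {γ, ε}: total = 1189
  {β, γ}: total = 1205
  {α, β}: total = 1261
  {β, δ}: total = 1363
  {β, ε}: total = 1439
  {δ, ε}: total = 1613
Best pair: {α, δ} with total 1033.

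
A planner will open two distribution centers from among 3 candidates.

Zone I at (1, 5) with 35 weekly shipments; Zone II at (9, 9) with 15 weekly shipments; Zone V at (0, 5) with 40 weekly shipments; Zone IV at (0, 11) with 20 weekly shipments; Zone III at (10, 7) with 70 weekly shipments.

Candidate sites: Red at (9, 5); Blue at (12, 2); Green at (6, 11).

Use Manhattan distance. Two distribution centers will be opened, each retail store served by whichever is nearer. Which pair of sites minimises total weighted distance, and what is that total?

{Red, Green}, total 1030

Evaluate every pair (each demand assigned to the nearer of the two):
  {Red, Green}: total = 1030
  {Red, Blue}: total = 1210
  {Blue, Green}: total = 1550
Best pair: {Red, Green} with total 1030.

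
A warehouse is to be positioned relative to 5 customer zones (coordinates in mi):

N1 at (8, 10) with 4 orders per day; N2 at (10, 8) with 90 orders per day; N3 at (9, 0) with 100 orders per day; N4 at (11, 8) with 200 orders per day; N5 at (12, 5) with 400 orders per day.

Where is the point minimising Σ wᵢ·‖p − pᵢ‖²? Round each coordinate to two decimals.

(11.12, 5.49)

The minimiser of Σwᵢ‖p−pᵢ‖² is the weighted centroid p* = (Σwᵢpᵢ)/(Σwᵢ).
Σwᵢ = 794.
Σwᵢxᵢ = 4·8 + 90·10 + 100·9 + 200·11 + 400·12 = 8832.
Σwᵢyᵢ = 4·10 + 90·8 + 100·0 + 200·8 + 400·5 = 4360.
x* = 8832/794 = 11.12, y* = 4360/794 = 5.49.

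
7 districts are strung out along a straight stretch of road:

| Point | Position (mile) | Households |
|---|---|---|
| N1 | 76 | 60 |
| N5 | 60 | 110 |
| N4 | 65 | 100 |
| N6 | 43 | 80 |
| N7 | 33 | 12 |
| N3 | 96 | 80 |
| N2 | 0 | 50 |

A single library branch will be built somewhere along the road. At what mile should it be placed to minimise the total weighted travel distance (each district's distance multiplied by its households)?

x = 60

For a sum of weighted absolute distances on a line, the optimum is the weighted median (not the mean). Total weight W = 492; half-weight = 246.
Sort by position and accumulate weight:
  mile 0 (N2, w=50) → cum 50
  mile 33 (N7, w=12) → cum 62
  mile 43 (N6, w=80) → cum 142
  mile 60 (N5, w=110) → cum 252  ≥ 246 → median here
  mile 65 (N4, w=100) → cum 352
  mile 76 (N1, w=60) → cum 412
  mile 96 (N3, w=80) → cum 492
Optimal location: mile 60.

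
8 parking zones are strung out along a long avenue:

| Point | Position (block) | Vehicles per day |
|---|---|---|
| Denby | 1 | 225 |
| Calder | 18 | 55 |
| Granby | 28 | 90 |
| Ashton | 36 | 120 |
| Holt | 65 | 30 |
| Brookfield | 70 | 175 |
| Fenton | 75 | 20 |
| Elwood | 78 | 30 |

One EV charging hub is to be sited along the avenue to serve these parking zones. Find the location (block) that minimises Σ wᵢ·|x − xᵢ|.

x = 36

For a sum of weighted absolute distances on a line, the optimum is the weighted median (not the mean). Total weight W = 745; half-weight = 372.5.
Sort by position and accumulate weight:
  block 1 (Denby, w=225) → cum 225
  block 18 (Calder, w=55) → cum 280
  block 28 (Granby, w=90) → cum 370
  block 36 (Ashton, w=120) → cum 490  ≥ 372.5 → median here
  block 65 (Holt, w=30) → cum 520
  block 70 (Brookfield, w=175) → cum 695
  block 75 (Fenton, w=20) → cum 715
  block 78 (Elwood, w=30) → cum 745
Optimal location: block 36.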